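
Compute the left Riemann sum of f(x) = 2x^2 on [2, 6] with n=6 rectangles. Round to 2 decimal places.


Left Riemann sum uses left endpoints of each subinterval.
Interval: [2, 6], n = 6
dx = (6 - 2) / 6 = 2/3
Left endpoints: [2, 8/3, 10/3, 4, 14/3, 16/3]
f values: [8, 128/9, 200/9, 32, 392/9, 512/9]
Sum = dx * (sum of f values)
= 2/3 * 1592/9
= 3184/27 ≈ 117.93

117.93


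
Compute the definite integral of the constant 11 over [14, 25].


The integral of a constant k over [a, b] equals k * (b - a).
integral from 14 to 25 of 11 dx
= 11 * (25 - 14)
= 11 * 11
= 121

121


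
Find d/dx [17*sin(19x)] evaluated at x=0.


Apply the chain rule to differentiate 17*sin(19x):
d/dx [17*sin(19x)]
= 17 * cos(19x) * d/dx(19x)
= 17 * 19 * cos(19x)
= 323 * cos(19x)
Evaluate at x = 0:
= 323 * cos(0)
= 323 * 1
= 323

323


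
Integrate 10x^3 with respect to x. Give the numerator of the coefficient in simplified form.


Apply the power rule for integration:
integral of ax^n dx = a/(n+1) * x^(n+1) + C
integral of 10x^3 dx
= 10/4 * x^4 + C
= 5/2 * x^4 + C
The coefficient in lowest terms is 5/2, and its numerator is 5

5


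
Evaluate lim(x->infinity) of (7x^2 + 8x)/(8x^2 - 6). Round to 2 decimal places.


For limits at infinity with equal-degree polynomials,
we compare leading coefficients.
Numerator leading term: 7x^2
Denominator leading term: 8x^2
Divide both by x^2:
lim = (7 + 8/x) / (8 - 6/x^2)
As x -> infinity, the 1/x and 1/x^2 terms vanish:
= 7/8 ≈ 0.88

0.88


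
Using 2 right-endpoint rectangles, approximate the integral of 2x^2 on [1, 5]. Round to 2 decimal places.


Right Riemann sum uses right endpoints of each subinterval.
Interval: [1, 5], n = 2
dx = (5 - 1) / 2 = 2
Right endpoints: [3, 5]
f values: [18, 50]
Sum = dx * (sum of f values)
= 2 * 68
= 136 = 136.00

136.00


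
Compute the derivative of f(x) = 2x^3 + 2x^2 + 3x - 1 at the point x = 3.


Differentiate f(x) = 2x^3 + 2x^2 + 3x - 1 term by term:
f'(x) = 6x^2 + 4x + 3
Substitute x = 3:
f'(3) = 6 * 3^2 + 4 * 3 + 3
= 54 + 12 + 3
= 69

69


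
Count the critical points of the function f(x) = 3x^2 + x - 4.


Find where f'(x) = 0:
f'(x) = 6x + 1
Set f'(x) = 0:
6x + 1 = 0
x = -1 / 6 = -1/6
This is a linear equation in x, so there is exactly one solution.
Number of critical points: 1

1


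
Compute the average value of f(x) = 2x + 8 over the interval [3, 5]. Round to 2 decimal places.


Average value = 1/(b-a) * integral from a to b of f(x) dx
First compute the integral of 2x + 8:
F(x) = x^2 + 8x
F(5) = 1 * 25 + 8 * 5 = 65
F(3) = 1 * 9 + 8 * 3 = 33
Integral = 65 - 33 = 32
Average = 32 / (5 - 3) = 32 / 2
= 16 = 16.00

16.00


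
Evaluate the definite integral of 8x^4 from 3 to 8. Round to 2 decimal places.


Find the antiderivative of 8x^4:
F(x) = 8/5 * x^5
Apply the Fundamental Theorem of Calculus:
F(8) - F(3)
= 8/5 * 8^5 - 8/5 * 3^5
= 8/5 * (32768 - 243)
= 8/5 * 32525
= 52040 = 52040.00

52040.00


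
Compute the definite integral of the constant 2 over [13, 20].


The integral of a constant k over [a, b] equals k * (b - a).
integral from 13 to 20 of 2 dx
= 2 * (20 - 13)
= 2 * 7
= 14

14


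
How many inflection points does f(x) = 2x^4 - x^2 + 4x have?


Inflection points occur where f''(x) = 0 and concavity changes.
f(x) = 2x^4 - x^2 + 4x
f'(x) = 8x^3 - 2x + 4
f''(x) = 24x^2 - 2
This is a quadratic in x. Use the discriminant to count real roots.
Discriminant = (0)^2 - 4 * 24 * (-2)
= 0 - (-192)
= 192
Since discriminant > 0, f''(x) = 0 has 2 distinct real solutions.
A quadratic with two distinct real roots changes sign at each root, so concavity changes at both.
Number of inflection points: 2

2


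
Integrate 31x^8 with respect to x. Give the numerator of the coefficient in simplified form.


Apply the power rule for integration:
integral of ax^n dx = a/(n+1) * x^(n+1) + C
integral of 31x^8 dx
= 31/9 * x^9 + C
The coefficient in lowest terms is 31/9, and its numerator is 31

31


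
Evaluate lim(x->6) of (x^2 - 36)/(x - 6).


Direct substitution gives 0/0, so we factor the numerator.
Factor: (x^2 - 36) = (x - 6)(x + 6)
Cancel the common factor (x - 6):
(x^2 - 36)/(x - 6) = (x + 6)
Now substitute x = 6:
= (6) - (-6) = 12

12


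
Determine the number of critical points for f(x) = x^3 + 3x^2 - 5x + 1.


Find where f'(x) = 0:
f(x) = x^3 + 3x^2 - 5x + 1
f'(x) = 3x^2 + 6x - 5
This is a quadratic in x. Use the discriminant to count real roots.
Discriminant = (6)^2 - 4 * 3 * (-5)
= 36 - (-60)
= 96
Since discriminant > 0, f'(x) = 0 has 2 real solutions.
Number of critical points: 2

2


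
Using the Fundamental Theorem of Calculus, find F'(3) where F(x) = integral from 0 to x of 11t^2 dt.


By the Fundamental Theorem of Calculus (Part 1):
If F(x) = integral from 0 to x of f(t) dt, then F'(x) = f(x)
Here f(t) = 11t^2
So F'(x) = 11x^2
Evaluate at x = 3:
F'(3) = 11 * 3^2
= 11 * 9
= 99

99


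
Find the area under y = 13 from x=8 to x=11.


The area under a constant function y = 13 is a rectangle.
Width = 11 - 8 = 3
Height = 13
Area = width * height
= 3 * 13
= 39

39


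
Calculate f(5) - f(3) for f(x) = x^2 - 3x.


Net change = f(b) - f(a)
f(x) = x^2 - 3x
Compute f(5):
f(5) = 1 * 5^2 - 3 * 5 + 0
= 25 - 15 + 0
= 10
Compute f(3):
f(3) = 1 * 3^2 - 3 * 3 + 0
= 9 - 9 + 0
= 0
Net change = 10 - 0 = 10

10


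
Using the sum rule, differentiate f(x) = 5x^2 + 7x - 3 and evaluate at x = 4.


Differentiate term by term using power and sum rules:
f(x) = 5x^2 + 7x - 3
f'(x) = 10x + 7
Substitute x = 4:
f'(4) = 10 * 4 + 7
= 40 + 7
= 47

47


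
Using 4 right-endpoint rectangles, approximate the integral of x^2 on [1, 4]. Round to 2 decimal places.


Right Riemann sum uses right endpoints of each subinterval.
Interval: [1, 4], n = 4
dx = (4 - 1) / 4 = 3/4
Right endpoints: [7/4, 5/2, 13/4, 4]
f values: [49/16, 25/4, 169/16, 16]
Sum = dx * (sum of f values)
= 3/4 * 287/8
= 861/32 ≈ 26.91

26.91


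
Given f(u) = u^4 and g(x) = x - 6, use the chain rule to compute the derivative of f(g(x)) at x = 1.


Using the chain rule: (f(g(x)))' = f'(g(x)) * g'(x)
First, find g(1):
g(1) = 1 * 1 - 6 = -5
Next, f'(u) = 4u^3
And g'(x) = 1
So f'(g(1)) * g'(1)
= 4 * (-5)^3 * 1
= 4 * (-125) * 1
= -500

-500


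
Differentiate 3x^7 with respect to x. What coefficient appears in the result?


We apply the power rule: d/dx [ax^n] = a*n * x^(n-1)
d/dx [3x^7]
= 3 * 7 * x^(7-1)
= 21x^6
The coefficient is 21

21


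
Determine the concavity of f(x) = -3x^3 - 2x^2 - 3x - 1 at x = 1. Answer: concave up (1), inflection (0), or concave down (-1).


Concavity is determined by the sign of f''(x).
f(x) = -3x^3 - 2x^2 - 3x - 1
f'(x) = -9x^2 - 4x - 3
f''(x) = -18x - 4
f''(1) = -18 * 1 - 4
= -18 - 4
= -22
Since f''(1) < 0, the function is concave down (-1)

-1


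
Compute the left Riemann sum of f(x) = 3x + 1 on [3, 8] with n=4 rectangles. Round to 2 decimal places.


Left Riemann sum uses left endpoints of each subinterval.
Interval: [3, 8], n = 4
dx = (8 - 3) / 4 = 5/4
Left endpoints: [3, 17/4, 11/2, 27/4]
f values: [10, 55/4, 35/2, 85/4]
Sum = dx * (sum of f values)
= 5/4 * 125/2
= 625/8 ≈ 78.13

78.13


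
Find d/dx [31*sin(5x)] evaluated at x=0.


Apply the chain rule to differentiate 31*sin(5x):
d/dx [31*sin(5x)]
= 31 * cos(5x) * d/dx(5x)
= 31 * 5 * cos(5x)
= 155 * cos(5x)
Evaluate at x = 0:
= 155 * cos(0)
= 155 * 1
= 155

155


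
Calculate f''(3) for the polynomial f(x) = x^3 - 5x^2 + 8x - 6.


First derivative:
f'(x) = 3x^2 - 10x + 8
Second derivative:
f''(x) = 6x - 10
Substitute x = 3:
f''(3) = 6 * 3 - 10
= 18 - 10
= 8

8


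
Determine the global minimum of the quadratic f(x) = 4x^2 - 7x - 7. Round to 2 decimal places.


For a quadratic f(x) = ax^2 + bx + c with a > 0, the minimum is at the vertex.
Vertex x-coordinate: x = -b/(2a)
x = -(-7) / (2 * 4)
x = 7/8
Substitute back to find the minimum value:
f(7/8) = 4 * (7/8)^2 - 7 * (7/8) - 7
= 49/16 - 49/8 - 7
= -161/16 ≈ -10.06

-10.06


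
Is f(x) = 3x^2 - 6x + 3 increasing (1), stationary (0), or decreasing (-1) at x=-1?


Compute f'(x) to determine behavior:
f'(x) = 6x - 6
f'(-1) = 6 * (-1) - 6
= -6 - 6
= -12
Since f'(-1) < 0, the function is decreasing (-1)

-1


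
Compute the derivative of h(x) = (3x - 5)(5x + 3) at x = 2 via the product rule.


Let u(x) = 3x - 5 and v(x) = 5x + 3
u'(x) = 3
v'(x) = 5
Product rule: h'(x) = u'(x)*v(x) + u(x)*v'(x)
= 3 * (5x + 3) + (3x - 5) * 5
At x = 2:
u(2) = 3 * 2 - 5 = 1
v(2) = 5 * 2 + 3 = 13
h'(2) = 3 * 13 + 1 * 5
= 39 + 5
= 44

44


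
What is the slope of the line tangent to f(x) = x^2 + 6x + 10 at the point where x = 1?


The slope of the tangent line equals f'(x) at the point.
f(x) = x^2 + 6x + 10
f'(x) = 2x + 6
At x = 1:
f'(1) = 2 * 1 + 6
= 2 + 6
= 8

8


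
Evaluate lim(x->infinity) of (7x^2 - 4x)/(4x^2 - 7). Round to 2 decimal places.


For limits at infinity with equal-degree polynomials,
we compare leading coefficients.
Numerator leading term: 7x^2
Denominator leading term: 4x^2
Divide both by x^2:
lim = (7 - 4/x) / (4 - 7/x^2)
As x -> infinity, the 1/x and 1/x^2 terms vanish:
= 7/4 = 1.75

1.75


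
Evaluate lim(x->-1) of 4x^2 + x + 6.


Since polynomials are continuous, we use direct substitution.
lim(x->-1) of 4x^2 + x + 6
= 4 * (-1)^2 + 1 * (-1) + 6
= 4 - 1 + 6
= 9

9


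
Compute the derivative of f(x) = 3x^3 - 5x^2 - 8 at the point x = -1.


Differentiate f(x) = 3x^3 - 5x^2 - 8 term by term:
f'(x) = 9x^2 - 10x
Substitute x = -1:
f'(-1) = 9 * (-1)^2 - 10 * (-1) + 0
= 9 + 10 + 0
= 19

19


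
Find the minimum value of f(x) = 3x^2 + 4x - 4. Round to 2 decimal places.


For a quadratic f(x) = ax^2 + bx + c with a > 0, the minimum is at the vertex.
Vertex x-coordinate: x = -b/(2a)
x = -(4) / (2 * 3)
x = -4/6 = -2/3
Substitute back to find the minimum value:
f(-2/3) = 3 * (-2/3)^2 + 4 * (-2/3) - 4
= 4/3 - 8/3 - 4
= -16/3 ≈ -5.33

-5.33


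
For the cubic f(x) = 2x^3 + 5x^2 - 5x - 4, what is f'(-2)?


Differentiate f(x) = 2x^3 + 5x^2 - 5x - 4 term by term:
f'(x) = 6x^2 + 10x - 5
Substitute x = -2:
f'(-2) = 6 * (-2)^2 + 10 * (-2) - 5
= 24 - 20 - 5
= -1

-1


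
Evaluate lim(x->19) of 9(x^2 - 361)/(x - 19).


Direct substitution gives 0/0, so we factor the numerator.
Factor: 9(x^2 - 361) = 9 * (x - 19)(x + 19)
Cancel the common factor (x - 19):
9(x^2 - 361)/(x - 19) = 9 * (x + 19)
Now substitute x = 19:
= 9 * (19 + 19) = 342

342


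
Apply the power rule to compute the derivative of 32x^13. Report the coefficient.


We apply the power rule: d/dx [ax^n] = a*n * x^(n-1)
d/dx [32x^13]
= 32 * 13 * x^(13-1)
= 416x^12
The coefficient is 416

416


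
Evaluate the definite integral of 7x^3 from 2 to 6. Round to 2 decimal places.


Find the antiderivative of 7x^3:
F(x) = 7/4 * x^4
Apply the Fundamental Theorem of Calculus:
F(6) - F(2)
= 7/4 * 6^4 - 7/4 * 2^4
= 7/4 * (1296 - 16)
= 7/4 * 1280
= 2240 = 2240.00

2240.00


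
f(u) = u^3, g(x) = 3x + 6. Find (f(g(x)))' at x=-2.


Using the chain rule: (f(g(x)))' = f'(g(x)) * g'(x)
First, find g(-2):
g(-2) = 3 * (-2) + 6 = 0
Next, f'(u) = 3u^2
And g'(x) = 3
So f'(g(-2)) * g'(-2)
= 3 * 0^2 * 3
= 3 * 0 * 3
= 0

0


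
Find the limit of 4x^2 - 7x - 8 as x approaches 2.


Since polynomials are continuous, we use direct substitution.
lim(x->2) of 4x^2 - 7x - 8
= 4 * 2^2 - 7 * 2 - 8
= 16 - 14 - 8
= -6

-6


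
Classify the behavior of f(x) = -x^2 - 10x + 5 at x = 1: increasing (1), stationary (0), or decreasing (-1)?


Compute f'(x) to determine behavior:
f'(x) = -2x - 10
f'(1) = -2 * 1 - 10
= -2 - 10
= -12
Since f'(1) < 0, the function is decreasing (-1)

-1


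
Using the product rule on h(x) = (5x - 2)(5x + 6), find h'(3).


Let u(x) = 5x - 2 and v(x) = 5x + 6
u'(x) = 5
v'(x) = 5
Product rule: h'(x) = u'(x)*v(x) + u(x)*v'(x)
= 5 * (5x + 6) + (5x - 2) * 5
At x = 3:
u(3) = 5 * 3 - 2 = 13
v(3) = 5 * 3 + 6 = 21
h'(3) = 5 * 21 + 13 * 5
= 105 + 65
= 170

170


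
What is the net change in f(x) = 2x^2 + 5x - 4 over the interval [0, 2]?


Net change = f(b) - f(a)
f(x) = 2x^2 + 5x - 4
Compute f(2):
f(2) = 2 * 2^2 + 5 * 2 - 4
= 8 + 10 - 4
= 14
Compute f(0):
f(0) = 2 * 0^2 + 5 * 0 - 4
= 0 + 0 - 4
= -4
Net change = 14 - (-4) = 18

18


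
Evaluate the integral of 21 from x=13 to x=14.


The integral of a constant k over [a, b] equals k * (b - a).
integral from 13 to 14 of 21 dx
= 21 * (14 - 13)
= 21 * 1
= 21

21


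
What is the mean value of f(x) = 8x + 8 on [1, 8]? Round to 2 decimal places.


Average value = 1/(b-a) * integral from a to b of f(x) dx
First compute the integral of 8x + 8:
F(x) = 4x^2 + 8x
F(8) = 4 * 64 + 8 * 8 = 320
F(1) = 4 * 1 + 8 * 1 = 12
Integral = 320 - 12 = 308
Average = 308 / (8 - 1) = 308 / 7
= 44 = 44.00

44.00


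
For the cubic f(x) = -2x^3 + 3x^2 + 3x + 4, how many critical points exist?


Find where f'(x) = 0:
f(x) = -2x^3 + 3x^2 + 3x + 4
f'(x) = -6x^2 + 6x + 3
This is a quadratic in x. Use the discriminant to count real roots.
Discriminant = (6)^2 - 4 * (-6) * 3
= 36 - (-72)
= 108
Since discriminant > 0, f'(x) = 0 has 2 real solutions.
Number of critical points: 2

2


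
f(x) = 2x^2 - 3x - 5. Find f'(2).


Differentiate term by term using power and sum rules:
f(x) = 2x^2 - 3x - 5
f'(x) = 4x - 3
Substitute x = 2:
f'(2) = 4 * 2 - 3
= 8 - 3
= 5

5


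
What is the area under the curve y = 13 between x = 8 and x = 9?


The area under a constant function y = 13 is a rectangle.
Width = 9 - 8 = 1
Height = 13
Area = width * height
= 1 * 13
= 13

13


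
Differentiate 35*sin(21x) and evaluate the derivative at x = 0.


Apply the chain rule to differentiate 35*sin(21x):
d/dx [35*sin(21x)]
= 35 * cos(21x) * d/dx(21x)
= 35 * 21 * cos(21x)
= 735 * cos(21x)
Evaluate at x = 0:
= 735 * cos(0)
= 735 * 1
= 735

735


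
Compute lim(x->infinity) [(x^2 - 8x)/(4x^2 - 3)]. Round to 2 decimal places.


For limits at infinity with equal-degree polynomials,
we compare leading coefficients.
Numerator leading term: x^2
Denominator leading term: 4x^2
Divide both by x^2:
lim = (1 - 8/x) / (4 - 3/x^2)
As x -> infinity, the 1/x and 1/x^2 terms vanish:
= 1/4 = 0.25

0.25


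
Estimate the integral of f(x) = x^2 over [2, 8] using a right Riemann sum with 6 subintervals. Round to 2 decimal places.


Right Riemann sum uses right endpoints of each subinterval.
Interval: [2, 8], n = 6
dx = (8 - 2) / 6 = 1
Right endpoints: [3, 4, 5, 6, 7, 8]
f values: [9, 16, 25, 36, 49, 64]
Sum = dx * (sum of f values)
= 1 * 199
= 199 = 199.00

199.00


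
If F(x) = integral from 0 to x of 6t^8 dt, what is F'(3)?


By the Fundamental Theorem of Calculus (Part 1):
If F(x) = integral from 0 to x of f(t) dt, then F'(x) = f(x)
Here f(t) = 6t^8
So F'(x) = 6x^8
Evaluate at x = 3:
F'(3) = 6 * 3^8
= 6 * 6561
= 39366

39366


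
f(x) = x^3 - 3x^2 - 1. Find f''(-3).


First derivative:
f'(x) = 3x^2 - 6x
Second derivative:
f''(x) = 6x - 6
Substitute x = -3:
f''(-3) = 6 * (-3) - 6
= -18 - 6
= -24

-24


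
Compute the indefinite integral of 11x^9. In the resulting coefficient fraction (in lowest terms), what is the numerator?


Apply the power rule for integration:
integral of ax^n dx = a/(n+1) * x^(n+1) + C
integral of 11x^9 dx
= 11/10 * x^10 + C
The coefficient in lowest terms is 11/10, and its numerator is 11

11


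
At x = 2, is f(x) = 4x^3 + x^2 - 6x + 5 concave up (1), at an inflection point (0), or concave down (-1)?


Concavity is determined by the sign of f''(x).
f(x) = 4x^3 + x^2 - 6x + 5
f'(x) = 12x^2 + 2x - 6
f''(x) = 24x + 2
f''(2) = 24 * 2 + 2
= 48 + 2
= 50
Since f''(2) > 0, the function is concave up (1)

1


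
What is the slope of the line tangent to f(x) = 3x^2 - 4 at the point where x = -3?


The slope of the tangent line equals f'(x) at the point.
f(x) = 3x^2 - 4
f'(x) = 6x
At x = -3:
f'(-3) = 6 * (-3) + 0
= -18 + 0
= -18

-18


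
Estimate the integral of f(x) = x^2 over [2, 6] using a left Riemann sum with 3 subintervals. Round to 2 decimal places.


Left Riemann sum uses left endpoints of each subinterval.
Interval: [2, 6], n = 3
dx = (6 - 2) / 3 = 4/3
Left endpoints: [2, 10/3, 14/3]
f values: [4, 100/9, 196/9]
Sum = dx * (sum of f values)
= 4/3 * 332/9
= 1328/27 ≈ 49.19

49.19


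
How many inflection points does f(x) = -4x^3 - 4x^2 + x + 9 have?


Inflection points occur where f''(x) = 0 and concavity changes.
f(x) = -4x^3 - 4x^2 + x + 9
f'(x) = -12x^2 - 8x + 1
f''(x) = -24x - 8
Set f''(x) = 0:
-24x - 8 = 0
x = 8 / (-24) = -1/3
Since f''(x) is linear (degree 1), it changes sign at this point.
Therefore there is exactly 1 inflection point.

1


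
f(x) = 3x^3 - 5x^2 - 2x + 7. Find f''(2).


First derivative:
f'(x) = 9x^2 - 10x - 2
Second derivative:
f''(x) = 18x - 10
Substitute x = 2:
f''(2) = 18 * 2 - 10
= 36 - 10
= 26

26


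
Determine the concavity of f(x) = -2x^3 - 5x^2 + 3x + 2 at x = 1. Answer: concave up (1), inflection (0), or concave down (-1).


Concavity is determined by the sign of f''(x).
f(x) = -2x^3 - 5x^2 + 3x + 2
f'(x) = -6x^2 - 10x + 3
f''(x) = -12x - 10
f''(1) = -12 * 1 - 10
= -12 - 10
= -22
Since f''(1) < 0, the function is concave down (-1)

-1


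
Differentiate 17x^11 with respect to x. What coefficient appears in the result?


We apply the power rule: d/dx [ax^n] = a*n * x^(n-1)
d/dx [17x^11]
= 17 * 11 * x^(11-1)
= 187x^10
The coefficient is 187

187


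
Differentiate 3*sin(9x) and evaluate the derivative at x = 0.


Apply the chain rule to differentiate 3*sin(9x):
d/dx [3*sin(9x)]
= 3 * cos(9x) * d/dx(9x)
= 3 * 9 * cos(9x)
= 27 * cos(9x)
Evaluate at x = 0:
= 27 * cos(0)
= 27 * 1
= 27

27


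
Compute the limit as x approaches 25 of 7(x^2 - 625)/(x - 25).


Direct substitution gives 0/0, so we factor the numerator.
Factor: 7(x^2 - 625) = 7 * (x - 25)(x + 25)
Cancel the common factor (x - 25):
7(x^2 - 625)/(x - 25) = 7 * (x + 25)
Now substitute x = 25:
= 7 * (25 + 25) = 350

350


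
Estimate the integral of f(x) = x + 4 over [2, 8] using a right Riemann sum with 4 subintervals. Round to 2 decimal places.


Right Riemann sum uses right endpoints of each subinterval.
Interval: [2, 8], n = 4
dx = (8 - 2) / 4 = 3/2
Right endpoints: [7/2, 5, 13/2, 8]
f values: [15/2, 9, 21/2, 12]
Sum = dx * (sum of f values)
= 3/2 * 39
= 117/2 = 58.50

58.50


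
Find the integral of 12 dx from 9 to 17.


The integral of a constant k over [a, b] equals k * (b - a).
integral from 9 to 17 of 12 dx
= 12 * (17 - 9)
= 12 * 8
= 96

96


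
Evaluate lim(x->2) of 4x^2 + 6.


Since polynomials are continuous, we use direct substitution.
lim(x->2) of 4x^2 + 6
= 4 * 2^2 + 0 * 2 + 6
= 16 + 0 + 6
= 22

22


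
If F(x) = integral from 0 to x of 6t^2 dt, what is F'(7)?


By the Fundamental Theorem of Calculus (Part 1):
If F(x) = integral from 0 to x of f(t) dt, then F'(x) = f(x)
Here f(t) = 6t^2
So F'(x) = 6x^2
Evaluate at x = 7:
F'(7) = 6 * 7^2
= 6 * 49
= 294

294


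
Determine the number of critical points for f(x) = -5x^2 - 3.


Find where f'(x) = 0:
f'(x) = -10x
Set f'(x) = 0:
-10x = 0
x = 0 / (-10) = 0
This is a linear equation in x, so there is exactly one solution.
Number of critical points: 1

1


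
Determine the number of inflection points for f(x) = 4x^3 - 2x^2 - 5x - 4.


Inflection points occur where f''(x) = 0 and concavity changes.
f(x) = 4x^3 - 2x^2 - 5x - 4
f'(x) = 12x^2 - 4x - 5
f''(x) = 24x - 4
Set f''(x) = 0:
24x - 4 = 0
x = 4 / 24 = 1/6
Since f''(x) is linear (degree 1), it changes sign at this point.
Therefore there is exactly 1 inflection point.

1


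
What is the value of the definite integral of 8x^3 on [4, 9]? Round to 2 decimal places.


Find the antiderivative of 8x^3:
F(x) = 8/4 * x^4
Apply the Fundamental Theorem of Calculus:
F(9) - F(4)
= 8/4 * 9^4 - 8/4 * 4^4
= 8/4 * (6561 - 256)
= 8/4 * 6305
= 12610 = 12610.00

12610.00


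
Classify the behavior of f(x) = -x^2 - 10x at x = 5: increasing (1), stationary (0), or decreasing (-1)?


Compute f'(x) to determine behavior:
f'(x) = -2x - 10
f'(5) = -2 * 5 - 10
= -10 - 10
= -20
Since f'(5) < 0, the function is decreasing (-1)

-1


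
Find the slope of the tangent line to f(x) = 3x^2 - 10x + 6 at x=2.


The slope of the tangent line equals f'(x) at the point.
f(x) = 3x^2 - 10x + 6
f'(x) = 6x - 10
At x = 2:
f'(2) = 6 * 2 - 10
= 12 - 10
= 2

2


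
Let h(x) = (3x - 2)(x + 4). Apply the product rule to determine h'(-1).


Let u(x) = 3x - 2 and v(x) = x + 4
u'(x) = 3
v'(x) = 1
Product rule: h'(x) = u'(x)*v(x) + u(x)*v'(x)
= 3 * (x + 4) + (3x - 2) * 1
At x = -1:
u(-1) = 3 * (-1) - 2 = -5
v(-1) = 1 * (-1) + 4 = 3
h'(-1) = 3 * 3 + (-5) * 1
= 9 - 5
= 4

4


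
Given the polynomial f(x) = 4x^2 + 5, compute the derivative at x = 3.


Differentiate term by term using power and sum rules:
f(x) = 4x^2 + 5
f'(x) = 8x
Substitute x = 3:
f'(3) = 8 * 3 + 0
= 24 + 0
= 24

24


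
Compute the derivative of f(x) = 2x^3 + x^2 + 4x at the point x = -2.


Differentiate f(x) = 2x^3 + x^2 + 4x term by term:
f'(x) = 6x^2 + 2x + 4
Substitute x = -2:
f'(-2) = 6 * (-2)^2 + 2 * (-2) + 4
= 24 - 4 + 4
= 24

24


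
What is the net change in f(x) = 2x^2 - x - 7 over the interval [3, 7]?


Net change = f(b) - f(a)
f(x) = 2x^2 - x - 7
Compute f(7):
f(7) = 2 * 7^2 - 1 * 7 - 7
= 98 - 7 - 7
= 84
Compute f(3):
f(3) = 2 * 3^2 - 1 * 3 - 7
= 18 - 3 - 7
= 8
Net change = 84 - 8 = 76

76


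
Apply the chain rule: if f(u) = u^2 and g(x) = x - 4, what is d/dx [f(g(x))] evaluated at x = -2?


Using the chain rule: (f(g(x)))' = f'(g(x)) * g'(x)
First, find g(-2):
g(-2) = 1 * (-2) - 4 = -6
Next, f'(u) = 2u
And g'(x) = 1
So f'(g(-2)) * g'(-2)
= 2 * (-6) * 1
= -12

-12


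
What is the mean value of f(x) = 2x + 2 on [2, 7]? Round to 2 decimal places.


Average value = 1/(b-a) * integral from a to b of f(x) dx
First compute the integral of 2x + 2:
F(x) = x^2 + 2x
F(7) = 1 * 49 + 2 * 7 = 63
F(2) = 1 * 4 + 2 * 2 = 8
Integral = 63 - 8 = 55
Average = 55 / (7 - 2) = 55 / 5
= 11 = 11.00

11.00


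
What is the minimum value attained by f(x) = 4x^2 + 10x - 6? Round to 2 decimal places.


For a quadratic f(x) = ax^2 + bx + c with a > 0, the minimum is at the vertex.
Vertex x-coordinate: x = -b/(2a)
x = -(10) / (2 * 4)
x = -10/8 = -5/4
Substitute back to find the minimum value:
f(-5/4) = 4 * (-5/4)^2 + 10 * (-5/4) - 6
= 25/4 - 25/2 - 6
= -49/4 = -12.25

-12.25


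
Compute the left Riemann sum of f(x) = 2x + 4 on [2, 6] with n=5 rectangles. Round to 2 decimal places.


Left Riemann sum uses left endpoints of each subinterval.
Interval: [2, 6], n = 5
dx = (6 - 2) / 5 = 4/5
Left endpoints: [2, 14/5, 18/5, 22/5, 26/5]
f values: [8, 48/5, 56/5, 64/5, 72/5]
Sum = dx * (sum of f values)
= 4/5 * 56
= 224/5 = 44.80

44.80


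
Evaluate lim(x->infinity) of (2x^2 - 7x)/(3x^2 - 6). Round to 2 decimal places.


For limits at infinity with equal-degree polynomials,
we compare leading coefficients.
Numerator leading term: 2x^2
Denominator leading term: 3x^2
Divide both by x^2:
lim = (2 - 7/x) / (3 - 6/x^2)
As x -> infinity, the 1/x and 1/x^2 terms vanish:
= 2/3 ≈ 0.67

0.67


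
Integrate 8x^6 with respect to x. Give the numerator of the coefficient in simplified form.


Apply the power rule for integration:
integral of ax^n dx = a/(n+1) * x^(n+1) + C
integral of 8x^6 dx
= 8/7 * x^7 + C
The coefficient in lowest terms is 8/7, and its numerator is 8

8


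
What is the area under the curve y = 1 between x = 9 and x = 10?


The area under a constant function y = 1 is a rectangle.
Width = 10 - 9 = 1
Height = 1
Area = width * height
= 1 * 1
= 1

1


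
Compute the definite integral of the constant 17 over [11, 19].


The integral of a constant k over [a, b] equals k * (b - a).
integral from 11 to 19 of 17 dx
= 17 * (19 - 11)
= 17 * 8
= 136

136


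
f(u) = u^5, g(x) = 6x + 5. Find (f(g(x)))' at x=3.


Using the chain rule: (f(g(x)))' = f'(g(x)) * g'(x)
First, find g(3):
g(3) = 6 * 3 + 5 = 23
Next, f'(u) = 5u^4
And g'(x) = 6
So f'(g(3)) * g'(3)
= 5 * 23^4 * 6
= 5 * 279841 * 6
= 8395230

8395230


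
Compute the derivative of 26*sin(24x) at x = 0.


Apply the chain rule to differentiate 26*sin(24x):
d/dx [26*sin(24x)]
= 26 * cos(24x) * d/dx(24x)
= 26 * 24 * cos(24x)
= 624 * cos(24x)
Evaluate at x = 0:
= 624 * cos(0)
= 624 * 1
= 624

624


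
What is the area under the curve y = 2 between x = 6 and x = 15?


The area under a constant function y = 2 is a rectangle.
Width = 15 - 6 = 9
Height = 2
Area = width * height
= 9 * 2
= 18

18


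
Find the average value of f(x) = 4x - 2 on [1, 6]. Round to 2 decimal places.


Average value = 1/(b-a) * integral from a to b of f(x) dx
First compute the integral of 4x - 2:
F(x) = 2x^2 - 2x
F(6) = 2 * 36 - 2 * 6 = 60
F(1) = 2 * 1 - 2 * 1 = 0
Integral = 60 - 0 = 60
Average = 60 / (6 - 1) = 60 / 5
= 12 = 12.00

12.00


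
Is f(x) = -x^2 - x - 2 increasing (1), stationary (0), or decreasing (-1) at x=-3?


Compute f'(x) to determine behavior:
f'(x) = -2x - 1
f'(-3) = -2 * (-3) - 1
= 6 - 1
= 5
Since f'(-3) > 0, the function is increasing (1)

1


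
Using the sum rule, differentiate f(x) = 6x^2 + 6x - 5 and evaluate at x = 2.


Differentiate term by term using power and sum rules:
f(x) = 6x^2 + 6x - 5
f'(x) = 12x + 6
Substitute x = 2:
f'(2) = 12 * 2 + 6
= 24 + 6
= 30

30


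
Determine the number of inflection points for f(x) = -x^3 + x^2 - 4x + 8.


Inflection points occur where f''(x) = 0 and concavity changes.
f(x) = -x^3 + x^2 - 4x + 8
f'(x) = -3x^2 + 2x - 4
f''(x) = -6x + 2
Set f''(x) = 0:
-6x + 2 = 0
x = -2 / (-6) = 1/3
Since f''(x) is linear (degree 1), it changes sign at this point.
Therefore there is exactly 1 inflection point.

1


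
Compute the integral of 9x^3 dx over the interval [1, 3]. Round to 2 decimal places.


Find the antiderivative of 9x^3:
F(x) = 9/4 * x^4
Apply the Fundamental Theorem of Calculus:
F(3) - F(1)
= 9/4 * 3^4 - 9/4 * 1^4
= 9/4 * (81 - 1)
= 9/4 * 80
= 180 = 180.00

180.00


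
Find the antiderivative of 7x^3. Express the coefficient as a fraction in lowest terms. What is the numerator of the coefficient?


Apply the power rule for integration:
integral of ax^n dx = a/(n+1) * x^(n+1) + C
integral of 7x^3 dx
= 7/4 * x^4 + C
The coefficient in lowest terms is 7/4, and its numerator is 7

7


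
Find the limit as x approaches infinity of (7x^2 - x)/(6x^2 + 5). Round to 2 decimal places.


For limits at infinity with equal-degree polynomials,
we compare leading coefficients.
Numerator leading term: 7x^2
Denominator leading term: 6x^2
Divide both by x^2:
lim = (7 - 1/x) / (6 + 5/x^2)
As x -> infinity, the 1/x and 1/x^2 terms vanish:
= 7/6 ≈ 1.17

1.17


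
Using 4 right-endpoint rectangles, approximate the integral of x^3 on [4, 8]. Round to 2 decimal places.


Right Riemann sum uses right endpoints of each subinterval.
Interval: [4, 8], n = 4
dx = (8 - 4) / 4 = 1
Right endpoints: [5, 6, 7, 8]
f values: [125, 216, 343, 512]
Sum = dx * (sum of f values)
= 1 * 1196
= 1196 = 1196.00

1196.00


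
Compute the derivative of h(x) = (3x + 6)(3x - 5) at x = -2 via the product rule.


Let u(x) = 3x + 6 and v(x) = 3x - 5
u'(x) = 3
v'(x) = 3
Product rule: h'(x) = u'(x)*v(x) + u(x)*v'(x)
= 3 * (3x - 5) + (3x + 6) * 3
At x = -2:
u(-2) = 3 * (-2) + 6 = 0
v(-2) = 3 * (-2) - 5 = -11
h'(-2) = 3 * (-11) + 0 * 3
= -33 + 0
= -33

-33


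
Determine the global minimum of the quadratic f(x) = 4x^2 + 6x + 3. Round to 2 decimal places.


For a quadratic f(x) = ax^2 + bx + c with a > 0, the minimum is at the vertex.
Vertex x-coordinate: x = -b/(2a)
x = -(6) / (2 * 4)
x = -6/8 = -3/4
Substitute back to find the minimum value:
f(-3/4) = 4 * (-3/4)^2 + 6 * (-3/4) + 3
= 9/4 - 9/2 + 3
= 3/4 = 0.75

0.75


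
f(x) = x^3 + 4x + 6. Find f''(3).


First derivative:
f'(x) = 3x^2 + 4
Second derivative:
f''(x) = 6x
Substitute x = 3:
f''(3) = 6 * 3 + 0
= 18 + 0
= 18

18


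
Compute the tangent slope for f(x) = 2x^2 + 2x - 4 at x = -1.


The slope of the tangent line equals f'(x) at the point.
f(x) = 2x^2 + 2x - 4
f'(x) = 4x + 2
At x = -1:
f'(-1) = 4 * (-1) + 2
= -4 + 2
= -2

-2


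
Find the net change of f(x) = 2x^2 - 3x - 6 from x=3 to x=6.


Net change = f(b) - f(a)
f(x) = 2x^2 - 3x - 6
Compute f(6):
f(6) = 2 * 6^2 - 3 * 6 - 6
= 72 - 18 - 6
= 48
Compute f(3):
f(3) = 2 * 3^2 - 3 * 3 - 6
= 18 - 9 - 6
= 3
Net change = 48 - 3 = 45

45


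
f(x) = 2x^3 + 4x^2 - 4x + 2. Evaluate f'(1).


Differentiate f(x) = 2x^3 + 4x^2 - 4x + 2 term by term:
f'(x) = 6x^2 + 8x - 4
Substitute x = 1:
f'(1) = 6 * 1^2 + 8 * 1 - 4
= 6 + 8 - 4
= 10

10


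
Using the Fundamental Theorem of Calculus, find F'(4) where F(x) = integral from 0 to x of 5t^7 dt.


By the Fundamental Theorem of Calculus (Part 1):
If F(x) = integral from 0 to x of f(t) dt, then F'(x) = f(x)
Here f(t) = 5t^7
So F'(x) = 5x^7
Evaluate at x = 4:
F'(4) = 5 * 4^7
= 5 * 16384
= 81920

81920


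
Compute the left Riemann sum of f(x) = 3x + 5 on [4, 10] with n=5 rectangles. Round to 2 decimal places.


Left Riemann sum uses left endpoints of each subinterval.
Interval: [4, 10], n = 5
dx = (10 - 4) / 5 = 6/5
Left endpoints: [4, 26/5, 32/5, 38/5, 44/5]
f values: [17, 103/5, 121/5, 139/5, 157/5]
Sum = dx * (sum of f values)
= 6/5 * 121
= 726/5 = 145.20

145.20


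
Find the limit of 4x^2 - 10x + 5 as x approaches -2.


Since polynomials are continuous, we use direct substitution.
lim(x->-2) of 4x^2 - 10x + 5
= 4 * (-2)^2 - 10 * (-2) + 5
= 16 + 20 + 5
= 41

41


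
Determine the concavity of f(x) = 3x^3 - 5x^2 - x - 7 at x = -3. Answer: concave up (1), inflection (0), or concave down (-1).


Concavity is determined by the sign of f''(x).
f(x) = 3x^3 - 5x^2 - x - 7
f'(x) = 9x^2 - 10x - 1
f''(x) = 18x - 10
f''(-3) = 18 * (-3) - 10
= -54 - 10
= -64
Since f''(-3) < 0, the function is concave down (-1)

-1


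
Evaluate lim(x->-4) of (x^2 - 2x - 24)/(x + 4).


Direct substitution gives 0/0, so we factor the numerator.
Factor: (x^2 - 2x - 24) = (x + 4)(x - 6)
Cancel the common factor (x + 4):
(x^2 - 2x - 24)/(x + 4) = (x - 6)
Now substitute x = -4:
= (-4) - (6) = -10

-10


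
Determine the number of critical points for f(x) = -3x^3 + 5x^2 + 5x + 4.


Find where f'(x) = 0:
f(x) = -3x^3 + 5x^2 + 5x + 4
f'(x) = -9x^2 + 10x + 5
This is a quadratic in x. Use the discriminant to count real roots.
Discriminant = (10)^2 - 4 * (-9) * 5
= 100 - (-180)
= 280
Since discriminant > 0, f'(x) = 0 has 2 real solutions.
Number of critical points: 2

2


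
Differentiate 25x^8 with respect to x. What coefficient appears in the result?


We apply the power rule: d/dx [ax^n] = a*n * x^(n-1)
d/dx [25x^8]
= 25 * 8 * x^(8-1)
= 200x^7
The coefficient is 200

200


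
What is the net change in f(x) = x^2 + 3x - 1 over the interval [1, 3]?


Net change = f(b) - f(a)
f(x) = x^2 + 3x - 1
Compute f(3):
f(3) = 1 * 3^2 + 3 * 3 - 1
= 9 + 9 - 1
= 17
Compute f(1):
f(1) = 1 * 1^2 + 3 * 1 - 1
= 1 + 3 - 1
= 3
Net change = 17 - 3 = 14

14


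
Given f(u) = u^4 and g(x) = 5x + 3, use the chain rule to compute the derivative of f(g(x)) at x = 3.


Using the chain rule: (f(g(x)))' = f'(g(x)) * g'(x)
First, find g(3):
g(3) = 5 * 3 + 3 = 18
Next, f'(u) = 4u^3
And g'(x) = 5
So f'(g(3)) * g'(3)
= 4 * 18^3 * 5
= 4 * 5832 * 5
= 116640

116640


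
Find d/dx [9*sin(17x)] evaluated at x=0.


Apply the chain rule to differentiate 9*sin(17x):
d/dx [9*sin(17x)]
= 9 * cos(17x) * d/dx(17x)
= 9 * 17 * cos(17x)
= 153 * cos(17x)
Evaluate at x = 0:
= 153 * cos(0)
= 153 * 1
= 153

153


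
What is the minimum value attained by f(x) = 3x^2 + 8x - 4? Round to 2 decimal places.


For a quadratic f(x) = ax^2 + bx + c with a > 0, the minimum is at the vertex.
Vertex x-coordinate: x = -b/(2a)
x = -(8) / (2 * 3)
x = -8/6 = -4/3
Substitute back to find the minimum value:
f(-4/3) = 3 * (-4/3)^2 + 8 * (-4/3) - 4
= 16/3 - 32/3 - 4
= -28/3 ≈ -9.33

-9.33


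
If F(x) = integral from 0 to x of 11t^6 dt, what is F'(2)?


By the Fundamental Theorem of Calculus (Part 1):
If F(x) = integral from 0 to x of f(t) dt, then F'(x) = f(x)
Here f(t) = 11t^6
So F'(x) = 11x^6
Evaluate at x = 2:
F'(2) = 11 * 2^6
= 11 * 64
= 704

704


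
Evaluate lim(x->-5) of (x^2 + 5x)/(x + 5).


Direct substitution gives 0/0, so we factor the numerator.
Factor: (x^2 + 5x) = (x + 5)(x)
Cancel the common factor (x + 5):
(x^2 + 5x)/(x + 5) = (x)
Now substitute x = -5:
= (-5) - (0) = -5

-5


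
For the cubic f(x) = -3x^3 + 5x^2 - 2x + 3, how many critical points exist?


Find where f'(x) = 0:
f(x) = -3x^3 + 5x^2 - 2x + 3
f'(x) = -9x^2 + 10x - 2
This is a quadratic in x. Use the discriminant to count real roots.
Discriminant = (10)^2 - 4 * (-9) * (-2)
= 100 - 72
= 28
Since discriminant > 0, f'(x) = 0 has 2 real solutions.
Number of critical points: 2

2


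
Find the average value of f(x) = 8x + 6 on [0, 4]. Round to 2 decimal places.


Average value = 1/(b-a) * integral from a to b of f(x) dx
First compute the integral of 8x + 6:
F(x) = 4x^2 + 6x
F(4) = 4 * 16 + 6 * 4 = 88
F(0) = 4 * 0 + 6 * 0 = 0
Integral = 88 - 0 = 88
Average = 88 / (4 - 0) = 88 / 4
= 22 = 22.00

22.00


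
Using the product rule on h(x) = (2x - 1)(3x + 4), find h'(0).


Let u(x) = 2x - 1 and v(x) = 3x + 4
u'(x) = 2
v'(x) = 3
Product rule: h'(x) = u'(x)*v(x) + u(x)*v'(x)
= 2 * (3x + 4) + (2x - 1) * 3
At x = 0:
u(0) = 2 * 0 - 1 = -1
v(0) = 3 * 0 + 4 = 4
h'(0) = 2 * 4 + (-1) * 3
= 8 - 3
= 5

5


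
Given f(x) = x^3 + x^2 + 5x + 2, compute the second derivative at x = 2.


First derivative:
f'(x) = 3x^2 + 2x + 5
Second derivative:
f''(x) = 6x + 2
Substitute x = 2:
f''(2) = 6 * 2 + 2
= 12 + 2
= 14

14


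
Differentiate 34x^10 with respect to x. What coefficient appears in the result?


We apply the power rule: d/dx [ax^n] = a*n * x^(n-1)
d/dx [34x^10]
= 34 * 10 * x^(10-1)
= 340x^9
The coefficient is 340

340


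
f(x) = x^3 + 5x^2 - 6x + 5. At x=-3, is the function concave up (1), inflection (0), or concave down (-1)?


Concavity is determined by the sign of f''(x).
f(x) = x^3 + 5x^2 - 6x + 5
f'(x) = 3x^2 + 10x - 6
f''(x) = 6x + 10
f''(-3) = 6 * (-3) + 10
= -18 + 10
= -8
Since f''(-3) < 0, the function is concave down (-1)

-1


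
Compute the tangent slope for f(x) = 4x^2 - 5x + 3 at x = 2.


The slope of the tangent line equals f'(x) at the point.
f(x) = 4x^2 - 5x + 3
f'(x) = 8x - 5
At x = 2:
f'(2) = 8 * 2 - 5
= 16 - 5
= 11

11


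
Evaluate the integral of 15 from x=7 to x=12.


The integral of a constant k over [a, b] equals k * (b - a).
integral from 7 to 12 of 15 dx
= 15 * (12 - 7)
= 15 * 5
= 75

75


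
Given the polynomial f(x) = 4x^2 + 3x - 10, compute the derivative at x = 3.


Differentiate term by term using power and sum rules:
f(x) = 4x^2 + 3x - 10
f'(x) = 8x + 3
Substitute x = 3:
f'(3) = 8 * 3 + 3
= 24 + 3
= 27

27


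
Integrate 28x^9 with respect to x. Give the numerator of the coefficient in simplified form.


Apply the power rule for integration:
integral of ax^n dx = a/(n+1) * x^(n+1) + C
integral of 28x^9 dx
= 28/10 * x^10 + C
= 14/5 * x^10 + C
The coefficient in lowest terms is 14/5, and its numerator is 14

14


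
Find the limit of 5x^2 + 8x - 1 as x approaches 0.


Since polynomials are continuous, we use direct substitution.
lim(x->0) of 5x^2 + 8x - 1
= 5 * 0^2 + 8 * 0 - 1
= 0 + 0 - 1
= -1

-1


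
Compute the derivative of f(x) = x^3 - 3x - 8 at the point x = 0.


Differentiate f(x) = x^3 - 3x - 8 term by term:
f'(x) = 3x^2 - 3
Substitute x = 0:
f'(0) = 3 * 0^2 + 0 * 0 - 3
= 0 + 0 - 3
= -3

-3


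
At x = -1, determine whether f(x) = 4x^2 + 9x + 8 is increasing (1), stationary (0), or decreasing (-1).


Compute f'(x) to determine behavior:
f'(x) = 8x + 9
f'(-1) = 8 * (-1) + 9
= -8 + 9
= 1
Since f'(-1) > 0, the function is increasing (1)

1


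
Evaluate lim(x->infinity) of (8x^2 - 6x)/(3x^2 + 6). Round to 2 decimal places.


For limits at infinity with equal-degree polynomials,
we compare leading coefficients.
Numerator leading term: 8x^2
Denominator leading term: 3x^2
Divide both by x^2:
lim = (8 - 6/x) / (3 + 6/x^2)
As x -> infinity, the 1/x and 1/x^2 terms vanish:
= 8/3 ≈ 2.67

2.67


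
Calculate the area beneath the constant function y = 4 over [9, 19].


The area under a constant function y = 4 is a rectangle.
Width = 19 - 9 = 10
Height = 4
Area = width * height
= 10 * 4
= 40

40


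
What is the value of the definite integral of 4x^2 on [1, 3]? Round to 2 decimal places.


Find the antiderivative of 4x^2:
F(x) = 4/3 * x^3
Apply the Fundamental Theorem of Calculus:
F(3) - F(1)
= 4/3 * 3^3 - 4/3 * 1^3
= 4/3 * (27 - 1)
= 4/3 * 26
= 104/3 ≈ 34.67

34.67


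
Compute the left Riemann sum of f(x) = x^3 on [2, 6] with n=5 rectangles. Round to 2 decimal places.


Left Riemann sum uses left endpoints of each subinterval.
Interval: [2, 6], n = 5
dx = (6 - 2) / 5 = 4/5
Left endpoints: [2, 14/5, 18/5, 22/5, 26/5]
f values: [8, 2744/125, 5832/125, 10648/125, 17576/125]
Sum = dx * (sum of f values)
= 4/5 * 1512/5
= 6048/25 = 241.92

241.92


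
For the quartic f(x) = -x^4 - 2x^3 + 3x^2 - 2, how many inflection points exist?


Inflection points occur where f''(x) = 0 and concavity changes.
f(x) = -x^4 - 2x^3 + 3x^2 - 2
f'(x) = -4x^3 - 6x^2 + 6x
f''(x) = -12x^2 - 12x + 6
This is a quadratic in x. Use the discriminant to count real roots.
Discriminant = (-12)^2 - 4 * (-12) * 6
= 144 - (-288)
= 432
Since discriminant > 0, f''(x) = 0 has 2 distinct real solutions.
A quadratic with two distinct real roots changes sign at each root, so concavity changes at both.
Number of inflection points: 2

2


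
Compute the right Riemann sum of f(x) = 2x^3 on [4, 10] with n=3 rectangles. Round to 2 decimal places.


Right Riemann sum uses right endpoints of each subinterval.
Interval: [4, 10], n = 3
dx = (10 - 4) / 3 = 2
Right endpoints: [6, 8, 10]
f values: [432, 1024, 2000]
Sum = dx * (sum of f values)
= 2 * 3456
= 6912 = 6912.00

6912.00


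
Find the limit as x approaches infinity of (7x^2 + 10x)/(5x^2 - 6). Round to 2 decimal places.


For limits at infinity with equal-degree polynomials,
we compare leading coefficients.
Numerator leading term: 7x^2
Denominator leading term: 5x^2
Divide both by x^2:
lim = (7 + 10/x) / (5 - 6/x^2)
As x -> infinity, the 1/x and 1/x^2 terms vanish:
= 7/5 = 1.40

1.40


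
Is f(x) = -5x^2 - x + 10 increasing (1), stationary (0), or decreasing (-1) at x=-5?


Compute f'(x) to determine behavior:
f'(x) = -10x - 1
f'(-5) = -10 * (-5) - 1
= 50 - 1
= 49
Since f'(-5) > 0, the function is increasing (1)

1


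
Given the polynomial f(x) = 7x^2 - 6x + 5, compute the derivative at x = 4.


Differentiate term by term using power and sum rules:
f(x) = 7x^2 - 6x + 5
f'(x) = 14x - 6
Substitute x = 4:
f'(4) = 14 * 4 - 6
= 56 - 6
= 50

50


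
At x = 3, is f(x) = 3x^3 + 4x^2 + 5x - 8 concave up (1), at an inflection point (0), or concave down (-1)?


Concavity is determined by the sign of f''(x).
f(x) = 3x^3 + 4x^2 + 5x - 8
f'(x) = 9x^2 + 8x + 5
f''(x) = 18x + 8
f''(3) = 18 * 3 + 8
= 54 + 8
= 62
Since f''(3) > 0, the function is concave up (1)

1


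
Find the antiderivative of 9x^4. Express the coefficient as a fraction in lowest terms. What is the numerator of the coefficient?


Apply the power rule for integration:
integral of ax^n dx = a/(n+1) * x^(n+1) + C
integral of 9x^4 dx
= 9/5 * x^5 + C
The coefficient in lowest terms is 9/5, and its numerator is 9

9


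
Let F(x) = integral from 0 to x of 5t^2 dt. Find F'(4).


By the Fundamental Theorem of Calculus (Part 1):
If F(x) = integral from 0 to x of f(t) dt, then F'(x) = f(x)
Here f(t) = 5t^2
So F'(x) = 5x^2
Evaluate at x = 4:
F'(4) = 5 * 4^2
= 5 * 16
= 80

80


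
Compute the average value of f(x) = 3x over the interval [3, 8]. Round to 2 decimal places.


Average value = 1/(b-a) * integral from a to b of f(x) dx
First compute the integral of 3x:
F(x) = (3/2)x^2
F(8) = 3/2 * 64 + 0 * 8 = 96
F(3) = 3/2 * 9 + 0 * 3 = 27/2
Integral = 96 - 27/2 = 165/2
Average = (165/2) / (8 - 3) = (165/2) / 5
= 33/2 = 16.50

16.50
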